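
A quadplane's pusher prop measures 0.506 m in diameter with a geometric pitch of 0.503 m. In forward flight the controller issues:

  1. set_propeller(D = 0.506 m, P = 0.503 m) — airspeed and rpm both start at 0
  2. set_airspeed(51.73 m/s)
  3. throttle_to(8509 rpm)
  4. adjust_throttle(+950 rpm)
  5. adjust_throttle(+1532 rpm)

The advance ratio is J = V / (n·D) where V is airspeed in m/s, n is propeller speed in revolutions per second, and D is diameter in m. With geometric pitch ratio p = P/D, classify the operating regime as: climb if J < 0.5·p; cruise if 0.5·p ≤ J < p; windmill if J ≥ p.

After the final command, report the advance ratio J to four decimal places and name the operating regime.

set_propeller: D = 0.506 m, P = 0.503 m (p = P/D = 0.994071); state ← (V=0, rpm=0)
set_airspeed(51.73): V ← 51.73 m/s
throttle_to(8509): rpm ← 8509
adjust_throttle(+950): rpm ← 8509 +950 = 9459
adjust_throttle(+1532): rpm ← 9459 +1532 = 10991
final state: V = 51.73 m/s, rpm = 10991 → n = rpm/60 = 183.183333 rev/s
J = V / (n·D) = 51.73 / (183.183333 × 0.506) = 0.558092
regime bands: climb J<0.4970 | cruise [0.4970, 0.9941) | windmill J≥0.9941
J = 0.5581 → cruise

J = 0.5581, regime = cruise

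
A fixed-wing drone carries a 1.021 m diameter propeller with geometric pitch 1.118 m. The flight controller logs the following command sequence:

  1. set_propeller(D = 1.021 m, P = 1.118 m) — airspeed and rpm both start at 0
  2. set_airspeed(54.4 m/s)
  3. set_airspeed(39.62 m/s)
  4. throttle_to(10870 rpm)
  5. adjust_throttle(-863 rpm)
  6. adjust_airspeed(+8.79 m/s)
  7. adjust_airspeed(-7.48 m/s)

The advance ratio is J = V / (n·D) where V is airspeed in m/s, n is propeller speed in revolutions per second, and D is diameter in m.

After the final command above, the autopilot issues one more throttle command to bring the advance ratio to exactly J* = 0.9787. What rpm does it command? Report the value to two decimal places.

set_propeller: D = 1.021 m, P = 1.118 m (p = P/D = 1.095005); state ← (V=0, rpm=0)
set_airspeed(54.4): V ← 54.4 m/s
set_airspeed(39.62): V ← 39.62 m/s
throttle_to(10870): rpm ← 10870
adjust_throttle(-863): rpm ← 10870 -863 = 10007
adjust_airspeed(+8.79): V ← 39.62 +8.79 = 48.41 m/s
adjust_airspeed(-7.48): V ← 48.41 -7.48 = 40.93 m/s
final state: V = 40.93 m/s, rpm = 10007 → n = rpm/60 = 166.783333 rev/s
target J* = 0.9787; solve J* = V/(n·D) for n: n = V/(J*·D) = 40.93/(0.9787 × 1.021) = 40.960610 rev/s
rpm = 60·n = 2457.636592

rpm = 2457.64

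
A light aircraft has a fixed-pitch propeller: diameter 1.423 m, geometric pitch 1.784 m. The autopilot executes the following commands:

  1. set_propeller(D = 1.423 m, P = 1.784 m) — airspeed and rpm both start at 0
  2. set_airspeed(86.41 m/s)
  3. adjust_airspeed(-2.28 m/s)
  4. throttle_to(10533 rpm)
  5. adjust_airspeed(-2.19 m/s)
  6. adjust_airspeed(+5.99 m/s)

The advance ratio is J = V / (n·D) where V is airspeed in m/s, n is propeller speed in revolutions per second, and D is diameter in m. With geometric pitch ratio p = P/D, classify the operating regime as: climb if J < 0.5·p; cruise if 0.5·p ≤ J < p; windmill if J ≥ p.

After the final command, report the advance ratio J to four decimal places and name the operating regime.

J = 0.3520, regime = climb

set_propeller: D = 1.423 m, P = 1.784 m (p = P/D = 1.253689); state ← (V=0, rpm=0)
set_airspeed(86.41): V ← 86.41 m/s
adjust_airspeed(-2.28): V ← 86.41 -2.28 = 84.13 m/s
throttle_to(10533): rpm ← 10533
adjust_airspeed(-2.19): V ← 84.13 -2.19 = 81.94 m/s
adjust_airspeed(+5.99): V ← 81.94 +5.99 = 87.93 m/s
final state: V = 87.93 m/s, rpm = 10533 → n = rpm/60 = 175.550000 rev/s
J = V / (n·D) = 87.93 / (175.550000 × 1.423) = 0.351991
regime bands: climb J<0.6268 | cruise [0.6268, 1.2537) | windmill J≥1.2537
J = 0.3520 → climb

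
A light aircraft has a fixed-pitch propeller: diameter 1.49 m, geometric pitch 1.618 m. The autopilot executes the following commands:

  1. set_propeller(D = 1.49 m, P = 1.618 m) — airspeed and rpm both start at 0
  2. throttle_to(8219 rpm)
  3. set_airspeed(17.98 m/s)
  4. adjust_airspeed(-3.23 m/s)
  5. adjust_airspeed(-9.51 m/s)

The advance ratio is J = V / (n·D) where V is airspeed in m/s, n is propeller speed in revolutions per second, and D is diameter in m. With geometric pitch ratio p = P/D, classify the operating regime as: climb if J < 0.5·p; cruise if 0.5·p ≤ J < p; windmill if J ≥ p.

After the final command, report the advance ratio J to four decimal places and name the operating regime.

set_propeller: D = 1.49 m, P = 1.618 m (p = P/D = 1.085906); state ← (V=0, rpm=0)
throttle_to(8219): rpm ← 8219
set_airspeed(17.98): V ← 17.98 m/s
adjust_airspeed(-3.23): V ← 17.98 -3.23 = 14.75 m/s
adjust_airspeed(-9.51): V ← 14.75 -9.51 = 5.24 m/s
final state: V = 5.24 m/s, rpm = 8219 → n = rpm/60 = 136.983333 rev/s
J = V / (n·D) = 5.24 / (136.983333 × 1.49) = 0.025673
regime bands: climb J<0.5430 | cruise [0.5430, 1.0859) | windmill J≥1.0859
J = 0.0257 → climb

J = 0.0257, regime = climb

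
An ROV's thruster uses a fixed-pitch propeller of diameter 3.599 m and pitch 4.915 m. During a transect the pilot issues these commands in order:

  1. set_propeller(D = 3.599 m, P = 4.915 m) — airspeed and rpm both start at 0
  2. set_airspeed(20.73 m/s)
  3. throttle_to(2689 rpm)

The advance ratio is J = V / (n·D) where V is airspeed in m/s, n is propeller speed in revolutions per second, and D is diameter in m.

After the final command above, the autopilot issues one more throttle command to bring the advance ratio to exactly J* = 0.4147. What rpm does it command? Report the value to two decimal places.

rpm = 833.36

set_propeller: D = 3.599 m, P = 4.915 m (p = P/D = 1.365657); state ← (V=0, rpm=0)
set_airspeed(20.73): V ← 20.73 m/s
throttle_to(2689): rpm ← 2689
final state: V = 20.73 m/s, rpm = 2689 → n = rpm/60 = 44.816667 rev/s
target J* = 0.4147; solve J* = V/(n·D) for n: n = V/(J*·D) = 20.73/(0.4147 × 3.599) = 13.889398 rev/s
rpm = 60·n = 833.363875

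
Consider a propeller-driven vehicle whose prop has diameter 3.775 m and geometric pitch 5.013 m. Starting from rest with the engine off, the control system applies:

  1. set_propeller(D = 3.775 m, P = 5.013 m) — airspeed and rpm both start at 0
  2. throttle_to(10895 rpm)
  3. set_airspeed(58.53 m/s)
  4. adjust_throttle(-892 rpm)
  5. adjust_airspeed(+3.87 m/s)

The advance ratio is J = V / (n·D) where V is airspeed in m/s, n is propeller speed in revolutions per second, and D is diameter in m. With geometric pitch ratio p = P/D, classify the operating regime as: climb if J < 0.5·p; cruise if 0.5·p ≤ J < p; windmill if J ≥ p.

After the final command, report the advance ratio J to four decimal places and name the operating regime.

set_propeller: D = 3.775 m, P = 5.013 m (p = P/D = 1.327947); state ← (V=0, rpm=0)
throttle_to(10895): rpm ← 10895
set_airspeed(58.53): V ← 58.53 m/s
adjust_throttle(-892): rpm ← 10895 -892 = 10003
adjust_airspeed(+3.87): V ← 58.53 +3.87 = 62.4 m/s
final state: V = 62.4 m/s, rpm = 10003 → n = rpm/60 = 166.716667 rev/s
J = V / (n·D) = 62.4 / (166.716667 × 3.775) = 0.099149
regime bands: climb J<0.6640 | cruise [0.6640, 1.3279) | windmill J≥1.3279
J = 0.0991 → climb

J = 0.0991, regime = climb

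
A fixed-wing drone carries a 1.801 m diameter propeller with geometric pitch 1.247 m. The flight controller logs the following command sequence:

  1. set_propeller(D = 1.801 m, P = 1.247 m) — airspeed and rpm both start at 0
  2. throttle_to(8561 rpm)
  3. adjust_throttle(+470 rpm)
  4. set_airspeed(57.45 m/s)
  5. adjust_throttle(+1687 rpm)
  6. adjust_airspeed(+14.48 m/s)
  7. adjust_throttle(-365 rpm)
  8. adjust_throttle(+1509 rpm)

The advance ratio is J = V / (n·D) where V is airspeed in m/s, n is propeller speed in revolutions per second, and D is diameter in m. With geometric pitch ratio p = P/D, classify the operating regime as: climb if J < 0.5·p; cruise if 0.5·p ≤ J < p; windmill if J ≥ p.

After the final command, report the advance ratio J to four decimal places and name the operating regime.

set_propeller: D = 1.801 m, P = 1.247 m (p = P/D = 0.692393); state ← (V=0, rpm=0)
throttle_to(8561): rpm ← 8561
adjust_throttle(+470): rpm ← 8561 +470 = 9031
set_airspeed(57.45): V ← 57.45 m/s
adjust_throttle(+1687): rpm ← 9031 +1687 = 10718
adjust_airspeed(+14.48): V ← 57.45 +14.48 = 71.93 m/s
adjust_throttle(-365): rpm ← 10718 -365 = 10353
adjust_throttle(+1509): rpm ← 10353 +1509 = 11862
final state: V = 71.93 m/s, rpm = 11862 → n = rpm/60 = 197.700000 rev/s
J = V / (n·D) = 71.93 / (197.700000 × 1.801) = 0.202018
regime bands: climb J<0.3462 | cruise [0.3462, 0.6924) | windmill J≥0.6924
J = 0.2020 → climb

J = 0.2020, regime = climb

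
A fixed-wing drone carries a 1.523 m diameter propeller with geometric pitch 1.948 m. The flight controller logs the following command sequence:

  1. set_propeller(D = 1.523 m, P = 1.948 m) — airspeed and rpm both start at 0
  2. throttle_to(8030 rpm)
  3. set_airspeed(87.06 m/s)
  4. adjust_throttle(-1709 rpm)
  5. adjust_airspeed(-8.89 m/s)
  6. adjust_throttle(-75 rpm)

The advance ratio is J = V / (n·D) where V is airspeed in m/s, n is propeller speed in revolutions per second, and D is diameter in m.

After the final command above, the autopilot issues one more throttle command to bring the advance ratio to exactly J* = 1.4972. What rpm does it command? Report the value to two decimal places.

rpm = 2056.89

set_propeller: D = 1.523 m, P = 1.948 m (p = P/D = 1.279054); state ← (V=0, rpm=0)
throttle_to(8030): rpm ← 8030
set_airspeed(87.06): V ← 87.06 m/s
adjust_throttle(-1709): rpm ← 8030 -1709 = 6321
adjust_airspeed(-8.89): V ← 87.06 -8.89 = 78.17 m/s
adjust_throttle(-75): rpm ← 6321 -75 = 6246
final state: V = 78.17 m/s, rpm = 6246 → n = rpm/60 = 104.100000 rev/s
target J* = 1.4972; solve J* = V/(n·D) for n: n = V/(J*·D) = 78.17/(1.4972 × 1.523) = 34.281545 rev/s
rpm = 60·n = 2056.892718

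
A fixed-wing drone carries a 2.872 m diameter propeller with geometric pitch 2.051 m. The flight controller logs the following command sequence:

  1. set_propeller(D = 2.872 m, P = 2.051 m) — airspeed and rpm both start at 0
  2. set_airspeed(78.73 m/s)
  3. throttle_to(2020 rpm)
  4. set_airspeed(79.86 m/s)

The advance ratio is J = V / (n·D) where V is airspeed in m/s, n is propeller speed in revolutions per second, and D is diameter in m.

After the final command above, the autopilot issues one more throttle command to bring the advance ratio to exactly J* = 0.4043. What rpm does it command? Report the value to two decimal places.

set_propeller: D = 2.872 m, P = 2.051 m (p = P/D = 0.714136); state ← (V=0, rpm=0)
set_airspeed(78.73): V ← 78.73 m/s
throttle_to(2020): rpm ← 2020
set_airspeed(79.86): V ← 79.86 m/s
final state: V = 79.86 m/s, rpm = 2020 → n = rpm/60 = 33.666667 rev/s
target J* = 0.4043; solve J* = V/(n·D) for n: n = V/(J*·D) = 79.86/(0.4043 × 2.872) = 68.776668 rev/s
rpm = 60·n = 4126.600052

rpm = 4126.60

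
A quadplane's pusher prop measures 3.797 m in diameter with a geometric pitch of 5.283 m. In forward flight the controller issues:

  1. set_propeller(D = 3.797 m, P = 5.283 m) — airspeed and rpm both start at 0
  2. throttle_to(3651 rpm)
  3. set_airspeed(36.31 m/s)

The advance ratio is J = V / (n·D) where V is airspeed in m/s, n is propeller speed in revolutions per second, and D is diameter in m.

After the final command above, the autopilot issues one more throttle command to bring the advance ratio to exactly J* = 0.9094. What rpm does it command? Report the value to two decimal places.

rpm = 630.93

set_propeller: D = 3.797 m, P = 5.283 m (p = P/D = 1.391362); state ← (V=0, rpm=0)
throttle_to(3651): rpm ← 3651
set_airspeed(36.31): V ← 36.31 m/s
final state: V = 36.31 m/s, rpm = 3651 → n = rpm/60 = 60.850000 rev/s
target J* = 0.9094; solve J* = V/(n·D) for n: n = V/(J*·D) = 36.31/(0.9094 × 3.797) = 10.515519 rev/s
rpm = 60·n = 630.931125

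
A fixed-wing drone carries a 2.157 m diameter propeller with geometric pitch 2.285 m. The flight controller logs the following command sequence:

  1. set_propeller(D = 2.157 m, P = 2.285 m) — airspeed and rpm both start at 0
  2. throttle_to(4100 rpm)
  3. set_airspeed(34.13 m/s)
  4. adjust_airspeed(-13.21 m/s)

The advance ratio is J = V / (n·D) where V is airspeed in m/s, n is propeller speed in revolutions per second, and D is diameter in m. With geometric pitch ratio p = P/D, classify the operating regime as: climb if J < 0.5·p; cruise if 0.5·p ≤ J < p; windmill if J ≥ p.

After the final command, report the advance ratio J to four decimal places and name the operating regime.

J = 0.1419, regime = climb

set_propeller: D = 2.157 m, P = 2.285 m (p = P/D = 1.059342); state ← (V=0, rpm=0)
throttle_to(4100): rpm ← 4100
set_airspeed(34.13): V ← 34.13 m/s
adjust_airspeed(-13.21): V ← 34.13 -13.21 = 20.92 m/s
final state: V = 20.92 m/s, rpm = 4100 → n = rpm/60 = 68.333333 rev/s
J = V / (n·D) = 20.92 / (68.333333 × 2.157) = 0.141932
regime bands: climb J<0.5297 | cruise [0.5297, 1.0593) | windmill J≥1.0593
J = 0.1419 → climb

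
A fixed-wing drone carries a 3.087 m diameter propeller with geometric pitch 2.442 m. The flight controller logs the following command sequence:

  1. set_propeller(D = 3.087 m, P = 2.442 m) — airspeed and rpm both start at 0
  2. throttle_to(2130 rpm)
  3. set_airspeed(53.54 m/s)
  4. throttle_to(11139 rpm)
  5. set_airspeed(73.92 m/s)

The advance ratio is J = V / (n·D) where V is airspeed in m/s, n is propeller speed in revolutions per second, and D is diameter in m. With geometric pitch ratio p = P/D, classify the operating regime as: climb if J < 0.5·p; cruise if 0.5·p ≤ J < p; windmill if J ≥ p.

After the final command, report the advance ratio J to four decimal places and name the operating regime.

set_propeller: D = 3.087 m, P = 2.442 m (p = P/D = 0.791059); state ← (V=0, rpm=0)
throttle_to(2130): rpm ← 2130
set_airspeed(53.54): V ← 53.54 m/s
throttle_to(11139): rpm ← 11139
set_airspeed(73.92): V ← 73.92 m/s
final state: V = 73.92 m/s, rpm = 11139 → n = rpm/60 = 185.650000 rev/s
J = V / (n·D) = 73.92 / (185.650000 × 3.087) = 0.128982
regime bands: climb J<0.3955 | cruise [0.3955, 0.7911) | windmill J≥0.7911
J = 0.1290 → climb

J = 0.1290, regime = climb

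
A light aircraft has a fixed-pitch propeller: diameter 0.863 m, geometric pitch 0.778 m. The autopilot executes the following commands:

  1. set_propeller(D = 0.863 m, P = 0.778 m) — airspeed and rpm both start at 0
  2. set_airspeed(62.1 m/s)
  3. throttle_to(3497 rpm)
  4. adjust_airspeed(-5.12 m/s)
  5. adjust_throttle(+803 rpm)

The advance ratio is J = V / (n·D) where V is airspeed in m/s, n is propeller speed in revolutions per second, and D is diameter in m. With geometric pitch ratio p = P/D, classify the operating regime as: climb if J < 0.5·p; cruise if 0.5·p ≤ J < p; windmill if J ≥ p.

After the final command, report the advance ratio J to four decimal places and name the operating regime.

set_propeller: D = 0.863 m, P = 0.778 m (p = P/D = 0.901506); state ← (V=0, rpm=0)
set_airspeed(62.1): V ← 62.1 m/s
throttle_to(3497): rpm ← 3497
adjust_airspeed(-5.12): V ← 62.1 -5.12 = 56.98 m/s
adjust_throttle(+803): rpm ← 3497 +803 = 4300
final state: V = 56.98 m/s, rpm = 4300 → n = rpm/60 = 71.666667 rev/s
J = V / (n·D) = 56.98 / (71.666667 × 0.863) = 0.921286
regime bands: climb J<0.4508 | cruise [0.4508, 0.9015) | windmill J≥0.9015
J = 0.9213 → windmill

J = 0.9213, regime = windmill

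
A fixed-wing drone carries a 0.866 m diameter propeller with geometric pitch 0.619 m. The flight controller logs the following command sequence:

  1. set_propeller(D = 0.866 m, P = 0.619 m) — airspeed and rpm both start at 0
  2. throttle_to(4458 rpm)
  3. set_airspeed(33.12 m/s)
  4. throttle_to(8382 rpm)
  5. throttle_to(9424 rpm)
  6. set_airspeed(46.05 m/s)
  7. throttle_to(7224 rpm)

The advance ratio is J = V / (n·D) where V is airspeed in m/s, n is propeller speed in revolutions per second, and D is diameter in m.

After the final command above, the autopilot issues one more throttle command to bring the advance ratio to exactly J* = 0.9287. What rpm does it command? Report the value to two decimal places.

set_propeller: D = 0.866 m, P = 0.619 m (p = P/D = 0.714781); state ← (V=0, rpm=0)
throttle_to(4458): rpm ← 4458
set_airspeed(33.12): V ← 33.12 m/s
throttle_to(8382): rpm ← 8382
throttle_to(9424): rpm ← 9424
set_airspeed(46.05): V ← 46.05 m/s
throttle_to(7224): rpm ← 7224
final state: V = 46.05 m/s, rpm = 7224 → n = rpm/60 = 120.400000 rev/s
target J* = 0.9287; solve J* = V/(n·D) for n: n = V/(J*·D) = 46.05/(0.9287 × 0.866) = 57.258016 rev/s
rpm = 60·n = 3435.480971

rpm = 3435.48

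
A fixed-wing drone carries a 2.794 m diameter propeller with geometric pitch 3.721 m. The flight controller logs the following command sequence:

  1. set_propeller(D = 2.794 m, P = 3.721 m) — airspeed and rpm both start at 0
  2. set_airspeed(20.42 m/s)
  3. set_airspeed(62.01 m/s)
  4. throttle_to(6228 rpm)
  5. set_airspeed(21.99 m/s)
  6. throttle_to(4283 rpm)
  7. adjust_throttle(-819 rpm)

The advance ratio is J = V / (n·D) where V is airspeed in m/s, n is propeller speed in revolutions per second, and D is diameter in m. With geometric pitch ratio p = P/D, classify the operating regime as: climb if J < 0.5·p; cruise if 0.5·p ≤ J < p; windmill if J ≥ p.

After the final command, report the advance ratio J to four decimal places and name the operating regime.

set_propeller: D = 2.794 m, P = 3.721 m (p = P/D = 1.331782); state ← (V=0, rpm=0)
set_airspeed(20.42): V ← 20.42 m/s
set_airspeed(62.01): V ← 62.01 m/s
throttle_to(6228): rpm ← 6228
set_airspeed(21.99): V ← 21.99 m/s
throttle_to(4283): rpm ← 4283
adjust_throttle(-819): rpm ← 4283 -819 = 3464
final state: V = 21.99 m/s, rpm = 3464 → n = rpm/60 = 57.733333 rev/s
J = V / (n·D) = 21.99 / (57.733333 × 2.794) = 0.136324
regime bands: climb J<0.6659 | cruise [0.6659, 1.3318) | windmill J≥1.3318
J = 0.1363 → climb

J = 0.1363, regime = climb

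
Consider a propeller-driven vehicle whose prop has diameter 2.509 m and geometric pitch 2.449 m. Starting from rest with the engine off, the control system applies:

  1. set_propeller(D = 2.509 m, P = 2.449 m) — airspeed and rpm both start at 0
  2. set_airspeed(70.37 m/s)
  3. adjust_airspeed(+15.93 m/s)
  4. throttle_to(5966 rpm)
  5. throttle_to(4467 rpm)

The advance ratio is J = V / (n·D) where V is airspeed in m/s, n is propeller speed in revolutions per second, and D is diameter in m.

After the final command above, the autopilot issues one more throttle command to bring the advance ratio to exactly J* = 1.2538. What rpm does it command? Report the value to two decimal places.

set_propeller: D = 2.509 m, P = 2.449 m (p = P/D = 0.976086); state ← (V=0, rpm=0)
set_airspeed(70.37): V ← 70.37 m/s
adjust_airspeed(+15.93): V ← 70.37 +15.93 = 86.3 m/s
throttle_to(5966): rpm ← 5966
throttle_to(4467): rpm ← 4467
final state: V = 86.3 m/s, rpm = 4467 → n = rpm/60 = 74.450000 rev/s
target J* = 1.2538; solve J* = V/(n·D) for n: n = V/(J*·D) = 86.3/(1.2538 × 2.509) = 27.433541 rev/s
rpm = 60·n = 1646.012463

rpm = 1646.01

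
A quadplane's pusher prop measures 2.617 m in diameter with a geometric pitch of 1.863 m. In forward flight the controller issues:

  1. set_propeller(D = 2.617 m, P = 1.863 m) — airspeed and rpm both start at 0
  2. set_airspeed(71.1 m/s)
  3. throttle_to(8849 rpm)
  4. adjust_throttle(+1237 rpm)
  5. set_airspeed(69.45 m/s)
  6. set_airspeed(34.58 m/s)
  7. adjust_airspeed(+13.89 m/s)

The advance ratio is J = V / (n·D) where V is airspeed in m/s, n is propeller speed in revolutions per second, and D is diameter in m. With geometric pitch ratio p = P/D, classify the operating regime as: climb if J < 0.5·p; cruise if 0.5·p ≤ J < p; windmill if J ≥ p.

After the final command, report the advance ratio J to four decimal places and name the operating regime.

set_propeller: D = 2.617 m, P = 1.863 m (p = P/D = 0.711884); state ← (V=0, rpm=0)
set_airspeed(71.1): V ← 71.1 m/s
throttle_to(8849): rpm ← 8849
adjust_throttle(+1237): rpm ← 8849 +1237 = 10086
set_airspeed(69.45): V ← 69.45 m/s
set_airspeed(34.58): V ← 34.58 m/s
adjust_airspeed(+13.89): V ← 34.58 +13.89 = 48.47 m/s
final state: V = 48.47 m/s, rpm = 10086 → n = rpm/60 = 168.100000 rev/s
J = V / (n·D) = 48.47 / (168.100000 × 2.617) = 0.110180
regime bands: climb J<0.3559 | cruise [0.3559, 0.7119) | windmill J≥0.7119
J = 0.1102 → climb

J = 0.1102, regime = climb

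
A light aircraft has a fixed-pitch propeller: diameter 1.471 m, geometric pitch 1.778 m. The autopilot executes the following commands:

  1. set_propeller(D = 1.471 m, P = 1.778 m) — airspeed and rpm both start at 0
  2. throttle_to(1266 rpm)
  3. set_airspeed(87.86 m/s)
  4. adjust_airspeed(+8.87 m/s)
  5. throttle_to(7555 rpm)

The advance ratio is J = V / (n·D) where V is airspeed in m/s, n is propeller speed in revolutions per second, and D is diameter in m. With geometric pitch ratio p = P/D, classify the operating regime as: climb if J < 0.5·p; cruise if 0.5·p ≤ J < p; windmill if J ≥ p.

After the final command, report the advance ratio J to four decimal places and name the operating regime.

J = 0.5222, regime = climb

set_propeller: D = 1.471 m, P = 1.778 m (p = P/D = 1.208702); state ← (V=0, rpm=0)
throttle_to(1266): rpm ← 1266
set_airspeed(87.86): V ← 87.86 m/s
adjust_airspeed(+8.87): V ← 87.86 +8.87 = 96.73 m/s
throttle_to(7555): rpm ← 7555
final state: V = 96.73 m/s, rpm = 7555 → n = rpm/60 = 125.916667 rev/s
J = V / (n·D) = 96.73 / (125.916667 × 1.471) = 0.522234
regime bands: climb J<0.6044 | cruise [0.6044, 1.2087) | windmill J≥1.2087
J = 0.5222 → climb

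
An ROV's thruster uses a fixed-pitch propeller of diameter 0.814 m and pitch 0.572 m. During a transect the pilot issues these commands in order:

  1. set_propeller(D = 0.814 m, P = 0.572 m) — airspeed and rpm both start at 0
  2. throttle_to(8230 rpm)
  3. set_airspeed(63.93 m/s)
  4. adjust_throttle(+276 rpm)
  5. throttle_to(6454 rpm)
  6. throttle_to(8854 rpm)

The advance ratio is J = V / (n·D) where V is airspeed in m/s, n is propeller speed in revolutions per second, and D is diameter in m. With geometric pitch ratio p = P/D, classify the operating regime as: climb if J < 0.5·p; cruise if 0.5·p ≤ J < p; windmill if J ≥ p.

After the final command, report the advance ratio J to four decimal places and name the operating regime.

J = 0.5322, regime = cruise

set_propeller: D = 0.814 m, P = 0.572 m (p = P/D = 0.702703); state ← (V=0, rpm=0)
throttle_to(8230): rpm ← 8230
set_airspeed(63.93): V ← 63.93 m/s
adjust_throttle(+276): rpm ← 8230 +276 = 8506
throttle_to(6454): rpm ← 6454
throttle_to(8854): rpm ← 8854
final state: V = 63.93 m/s, rpm = 8854 → n = rpm/60 = 147.566667 rev/s
J = V / (n·D) = 63.93 / (147.566667 × 0.814) = 0.532221
regime bands: climb J<0.3514 | cruise [0.3514, 0.7027) | windmill J≥0.7027
J = 0.5322 → cruise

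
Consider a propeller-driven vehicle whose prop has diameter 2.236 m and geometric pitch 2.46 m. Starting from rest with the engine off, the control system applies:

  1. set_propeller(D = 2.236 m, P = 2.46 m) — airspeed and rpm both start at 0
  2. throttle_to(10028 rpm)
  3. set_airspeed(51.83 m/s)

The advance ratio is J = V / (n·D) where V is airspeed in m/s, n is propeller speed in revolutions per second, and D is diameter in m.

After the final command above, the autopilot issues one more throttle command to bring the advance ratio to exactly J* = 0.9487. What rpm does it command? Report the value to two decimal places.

set_propeller: D = 2.236 m, P = 2.46 m (p = P/D = 1.100179); state ← (V=0, rpm=0)
throttle_to(10028): rpm ← 10028
set_airspeed(51.83): V ← 51.83 m/s
final state: V = 51.83 m/s, rpm = 10028 → n = rpm/60 = 167.133333 rev/s
target J* = 0.9487; solve J* = V/(n·D) for n: n = V/(J*·D) = 51.83/(0.9487 × 2.236) = 24.433209 rev/s
rpm = 60·n = 1465.992537

rpm = 1465.99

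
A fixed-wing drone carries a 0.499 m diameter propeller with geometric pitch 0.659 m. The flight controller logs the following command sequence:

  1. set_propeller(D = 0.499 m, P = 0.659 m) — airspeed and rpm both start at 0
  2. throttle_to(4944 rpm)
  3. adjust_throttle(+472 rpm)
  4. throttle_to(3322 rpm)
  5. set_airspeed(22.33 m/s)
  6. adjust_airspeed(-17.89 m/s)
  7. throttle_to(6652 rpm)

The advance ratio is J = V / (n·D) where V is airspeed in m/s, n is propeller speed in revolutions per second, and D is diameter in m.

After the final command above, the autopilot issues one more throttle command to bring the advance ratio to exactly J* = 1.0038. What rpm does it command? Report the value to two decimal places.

set_propeller: D = 0.499 m, P = 0.659 m (p = P/D = 1.320641); state ← (V=0, rpm=0)
throttle_to(4944): rpm ← 4944
adjust_throttle(+472): rpm ← 4944 +472 = 5416
throttle_to(3322): rpm ← 3322
set_airspeed(22.33): V ← 22.33 m/s
adjust_airspeed(-17.89): V ← 22.33 -17.89 = 4.44 m/s
throttle_to(6652): rpm ← 6652
final state: V = 4.44 m/s, rpm = 6652 → n = rpm/60 = 110.866667 rev/s
target J* = 1.0038; solve J* = V/(n·D) for n: n = V/(J*·D) = 4.44/(1.0038 × 0.499) = 8.864112 rev/s
rpm = 60·n = 531.846718

rpm = 531.85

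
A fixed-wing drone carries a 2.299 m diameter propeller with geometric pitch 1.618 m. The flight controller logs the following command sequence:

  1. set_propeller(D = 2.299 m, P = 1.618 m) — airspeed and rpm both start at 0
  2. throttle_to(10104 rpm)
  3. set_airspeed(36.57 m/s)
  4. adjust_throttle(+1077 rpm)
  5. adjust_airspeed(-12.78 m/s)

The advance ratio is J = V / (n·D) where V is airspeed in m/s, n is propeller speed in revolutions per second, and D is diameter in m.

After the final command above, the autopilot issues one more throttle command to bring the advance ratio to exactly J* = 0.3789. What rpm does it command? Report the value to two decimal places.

set_propeller: D = 2.299 m, P = 1.618 m (p = P/D = 0.703784); state ← (V=0, rpm=0)
throttle_to(10104): rpm ← 10104
set_airspeed(36.57): V ← 36.57 m/s
adjust_throttle(+1077): rpm ← 10104 +1077 = 11181
adjust_airspeed(-12.78): V ← 36.57 -12.78 = 23.79 m/s
final state: V = 23.79 m/s, rpm = 11181 → n = rpm/60 = 186.350000 rev/s
target J* = 0.3789; solve J* = V/(n·D) for n: n = V/(J*·D) = 23.79/(0.3789 × 2.299) = 27.310576 rev/s
rpm = 60·n = 1638.634581

rpm = 1638.63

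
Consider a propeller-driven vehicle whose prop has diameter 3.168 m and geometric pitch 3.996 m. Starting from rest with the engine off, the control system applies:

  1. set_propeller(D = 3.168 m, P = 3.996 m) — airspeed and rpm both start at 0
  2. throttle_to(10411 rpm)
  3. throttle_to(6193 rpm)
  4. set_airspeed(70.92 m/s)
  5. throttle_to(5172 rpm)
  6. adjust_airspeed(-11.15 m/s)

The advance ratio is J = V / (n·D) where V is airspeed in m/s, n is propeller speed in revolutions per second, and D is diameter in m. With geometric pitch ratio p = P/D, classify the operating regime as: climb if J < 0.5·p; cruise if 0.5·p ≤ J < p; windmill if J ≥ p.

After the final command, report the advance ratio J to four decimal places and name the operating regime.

set_propeller: D = 3.168 m, P = 3.996 m (p = P/D = 1.261364); state ← (V=0, rpm=0)
throttle_to(10411): rpm ← 10411
throttle_to(6193): rpm ← 6193
set_airspeed(70.92): V ← 70.92 m/s
throttle_to(5172): rpm ← 5172
adjust_airspeed(-11.15): V ← 70.92 -11.15 = 59.77 m/s
final state: V = 59.77 m/s, rpm = 5172 → n = rpm/60 = 86.200000 rev/s
J = V / (n·D) = 59.77 / (86.200000 × 3.168) = 0.218872
regime bands: climb J<0.6307 | cruise [0.6307, 1.2614) | windmill J≥1.2614
J = 0.2189 → climb

J = 0.2189, regime = climb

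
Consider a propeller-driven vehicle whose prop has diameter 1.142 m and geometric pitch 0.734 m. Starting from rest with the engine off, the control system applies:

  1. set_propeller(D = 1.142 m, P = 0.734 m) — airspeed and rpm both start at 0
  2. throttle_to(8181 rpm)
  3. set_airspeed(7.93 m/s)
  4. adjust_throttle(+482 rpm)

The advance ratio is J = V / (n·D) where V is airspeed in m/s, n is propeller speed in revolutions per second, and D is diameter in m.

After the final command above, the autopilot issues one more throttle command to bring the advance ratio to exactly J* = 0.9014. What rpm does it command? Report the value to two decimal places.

set_propeller: D = 1.142 m, P = 0.734 m (p = P/D = 0.642732); state ← (V=0, rpm=0)
throttle_to(8181): rpm ← 8181
set_airspeed(7.93): V ← 7.93 m/s
adjust_throttle(+482): rpm ← 8181 +482 = 8663
final state: V = 7.93 m/s, rpm = 8663 → n = rpm/60 = 144.383333 rev/s
target J* = 0.9014; solve J* = V/(n·D) for n: n = V/(J*·D) = 7.93/(0.9014 × 1.142) = 7.703526 rev/s
rpm = 60·n = 462.211536

rpm = 462.21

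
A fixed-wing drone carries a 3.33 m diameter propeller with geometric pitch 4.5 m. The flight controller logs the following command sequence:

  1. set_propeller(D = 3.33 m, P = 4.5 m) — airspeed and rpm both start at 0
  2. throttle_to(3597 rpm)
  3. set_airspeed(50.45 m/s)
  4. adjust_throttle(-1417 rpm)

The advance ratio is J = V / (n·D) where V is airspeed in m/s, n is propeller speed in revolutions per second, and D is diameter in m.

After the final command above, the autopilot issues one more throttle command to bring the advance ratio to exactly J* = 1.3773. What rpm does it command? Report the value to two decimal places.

set_propeller: D = 3.33 m, P = 4.5 m (p = P/D = 1.351351); state ← (V=0, rpm=0)
throttle_to(3597): rpm ← 3597
set_airspeed(50.45): V ← 50.45 m/s
adjust_throttle(-1417): rpm ← 3597 -1417 = 2180
final state: V = 50.45 m/s, rpm = 2180 → n = rpm/60 = 36.333333 rev/s
target J* = 1.3773; solve J* = V/(n·D) for n: n = V/(J*·D) = 50.45/(1.3773 × 3.33) = 10.999891 rev/s
rpm = 60·n = 659.993472

rpm = 659.99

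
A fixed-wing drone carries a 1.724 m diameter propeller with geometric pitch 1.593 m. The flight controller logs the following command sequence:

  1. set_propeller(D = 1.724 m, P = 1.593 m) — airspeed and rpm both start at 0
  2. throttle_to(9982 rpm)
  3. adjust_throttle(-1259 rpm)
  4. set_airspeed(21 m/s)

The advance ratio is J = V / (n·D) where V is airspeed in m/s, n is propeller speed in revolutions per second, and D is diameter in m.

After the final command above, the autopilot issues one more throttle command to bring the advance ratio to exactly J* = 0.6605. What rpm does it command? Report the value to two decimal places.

rpm = 1106.52

set_propeller: D = 1.724 m, P = 1.593 m (p = P/D = 0.924014); state ← (V=0, rpm=0)
throttle_to(9982): rpm ← 9982
adjust_throttle(-1259): rpm ← 9982 -1259 = 8723
set_airspeed(21): V ← 21 m/s
final state: V = 21 m/s, rpm = 8723 → n = rpm/60 = 145.383333 rev/s
target J* = 0.6605; solve J* = V/(n·D) for n: n = V/(J*·D) = 21/(0.6605 × 1.724) = 18.442051 rev/s
rpm = 60·n = 1106.523041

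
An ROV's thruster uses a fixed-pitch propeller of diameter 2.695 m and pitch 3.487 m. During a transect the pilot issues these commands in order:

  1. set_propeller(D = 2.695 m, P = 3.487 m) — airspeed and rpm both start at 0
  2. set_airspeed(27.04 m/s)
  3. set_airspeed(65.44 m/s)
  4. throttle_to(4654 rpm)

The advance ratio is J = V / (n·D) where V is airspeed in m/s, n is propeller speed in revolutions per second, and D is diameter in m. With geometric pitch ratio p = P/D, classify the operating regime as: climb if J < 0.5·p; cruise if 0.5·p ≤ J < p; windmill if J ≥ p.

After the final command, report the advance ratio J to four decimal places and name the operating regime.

set_propeller: D = 2.695 m, P = 3.487 m (p = P/D = 1.293878); state ← (V=0, rpm=0)
set_airspeed(27.04): V ← 27.04 m/s
set_airspeed(65.44): V ← 65.44 m/s
throttle_to(4654): rpm ← 4654
final state: V = 65.44 m/s, rpm = 4654 → n = rpm/60 = 77.566667 rev/s
J = V / (n·D) = 65.44 / (77.566667 × 2.695) = 0.313047
regime bands: climb J<0.6469 | cruise [0.6469, 1.2939) | windmill J≥1.2939
J = 0.3130 → climb

J = 0.3130, regime = climb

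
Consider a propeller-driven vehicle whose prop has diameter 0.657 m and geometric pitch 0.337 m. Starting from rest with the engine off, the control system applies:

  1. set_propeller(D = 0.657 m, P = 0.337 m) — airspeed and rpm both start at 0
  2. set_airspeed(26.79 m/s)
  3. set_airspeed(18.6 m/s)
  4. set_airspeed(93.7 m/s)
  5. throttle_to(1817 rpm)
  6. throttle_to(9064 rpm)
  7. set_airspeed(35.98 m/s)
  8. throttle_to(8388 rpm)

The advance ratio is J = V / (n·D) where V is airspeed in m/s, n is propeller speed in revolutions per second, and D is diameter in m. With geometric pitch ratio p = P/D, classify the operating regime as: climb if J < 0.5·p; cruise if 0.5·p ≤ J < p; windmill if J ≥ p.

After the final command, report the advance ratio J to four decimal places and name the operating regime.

J = 0.3917, regime = cruise

set_propeller: D = 0.657 m, P = 0.337 m (p = P/D = 0.512938); state ← (V=0, rpm=0)
set_airspeed(26.79): V ← 26.79 m/s
set_airspeed(18.6): V ← 18.6 m/s
set_airspeed(93.7): V ← 93.7 m/s
throttle_to(1817): rpm ← 1817
throttle_to(9064): rpm ← 9064
set_airspeed(35.98): V ← 35.98 m/s
throttle_to(8388): rpm ← 8388
final state: V = 35.98 m/s, rpm = 8388 → n = rpm/60 = 139.800000 rev/s
J = V / (n·D) = 35.98 / (139.800000 × 0.657) = 0.391732
regime bands: climb J<0.2565 | cruise [0.2565, 0.5129) | windmill J≥0.5129
J = 0.3917 → cruise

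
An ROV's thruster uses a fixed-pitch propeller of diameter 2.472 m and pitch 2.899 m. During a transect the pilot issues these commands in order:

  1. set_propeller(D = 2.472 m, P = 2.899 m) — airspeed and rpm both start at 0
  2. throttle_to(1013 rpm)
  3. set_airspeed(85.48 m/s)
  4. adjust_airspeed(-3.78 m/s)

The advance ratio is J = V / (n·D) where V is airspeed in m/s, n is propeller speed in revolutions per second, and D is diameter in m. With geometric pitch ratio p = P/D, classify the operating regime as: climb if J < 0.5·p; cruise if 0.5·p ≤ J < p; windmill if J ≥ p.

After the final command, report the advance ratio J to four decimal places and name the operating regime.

set_propeller: D = 2.472 m, P = 2.899 m (p = P/D = 1.172735); state ← (V=0, rpm=0)
throttle_to(1013): rpm ← 1013
set_airspeed(85.48): V ← 85.48 m/s
adjust_airspeed(-3.78): V ← 85.48 -3.78 = 81.7 m/s
final state: V = 81.7 m/s, rpm = 1013 → n = rpm/60 = 16.883333 rev/s
J = V / (n·D) = 81.7 / (16.883333 × 2.472) = 1.957561
regime bands: climb J<0.5864 | cruise [0.5864, 1.1727) | windmill J≥1.1727
J = 1.9576 → windmill

J = 1.9576, regime = windmill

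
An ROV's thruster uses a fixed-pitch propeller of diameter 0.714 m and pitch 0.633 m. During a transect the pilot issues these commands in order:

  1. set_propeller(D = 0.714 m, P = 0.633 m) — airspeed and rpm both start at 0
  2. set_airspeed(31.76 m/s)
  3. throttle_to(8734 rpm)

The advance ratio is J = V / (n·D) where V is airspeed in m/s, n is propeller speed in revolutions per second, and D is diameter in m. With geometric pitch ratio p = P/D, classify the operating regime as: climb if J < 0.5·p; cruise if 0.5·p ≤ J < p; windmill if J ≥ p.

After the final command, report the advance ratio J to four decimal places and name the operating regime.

J = 0.3056, regime = climb

set_propeller: D = 0.714 m, P = 0.633 m (p = P/D = 0.886555); state ← (V=0, rpm=0)
set_airspeed(31.76): V ← 31.76 m/s
throttle_to(8734): rpm ← 8734
final state: V = 31.76 m/s, rpm = 8734 → n = rpm/60 = 145.566667 rev/s
J = V / (n·D) = 31.76 / (145.566667 × 0.714) = 0.305577
regime bands: climb J<0.4433 | cruise [0.4433, 0.8866) | windmill J≥0.8866
J = 0.3056 → climb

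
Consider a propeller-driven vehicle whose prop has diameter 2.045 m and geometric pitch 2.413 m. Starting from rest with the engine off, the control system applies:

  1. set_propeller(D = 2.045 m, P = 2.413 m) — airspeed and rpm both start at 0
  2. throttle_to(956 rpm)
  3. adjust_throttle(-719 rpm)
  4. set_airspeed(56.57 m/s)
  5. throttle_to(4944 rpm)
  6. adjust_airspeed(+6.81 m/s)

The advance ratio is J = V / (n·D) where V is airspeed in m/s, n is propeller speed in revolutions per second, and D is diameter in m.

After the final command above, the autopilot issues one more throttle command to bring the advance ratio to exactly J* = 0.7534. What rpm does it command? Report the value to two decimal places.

set_propeller: D = 2.045 m, P = 2.413 m (p = P/D = 1.179951); state ← (V=0, rpm=0)
throttle_to(956): rpm ← 956
adjust_throttle(-719): rpm ← 956 -719 = 237
set_airspeed(56.57): V ← 56.57 m/s
throttle_to(4944): rpm ← 4944
adjust_airspeed(+6.81): V ← 56.57 +6.81 = 63.38 m/s
final state: V = 63.38 m/s, rpm = 4944 → n = rpm/60 = 82.400000 rev/s
target J* = 0.7534; solve J* = V/(n·D) for n: n = V/(J*·D) = 63.38/(0.7534 × 2.045) = 41.137065 rev/s
rpm = 60·n = 2468.223921

rpm = 2468.22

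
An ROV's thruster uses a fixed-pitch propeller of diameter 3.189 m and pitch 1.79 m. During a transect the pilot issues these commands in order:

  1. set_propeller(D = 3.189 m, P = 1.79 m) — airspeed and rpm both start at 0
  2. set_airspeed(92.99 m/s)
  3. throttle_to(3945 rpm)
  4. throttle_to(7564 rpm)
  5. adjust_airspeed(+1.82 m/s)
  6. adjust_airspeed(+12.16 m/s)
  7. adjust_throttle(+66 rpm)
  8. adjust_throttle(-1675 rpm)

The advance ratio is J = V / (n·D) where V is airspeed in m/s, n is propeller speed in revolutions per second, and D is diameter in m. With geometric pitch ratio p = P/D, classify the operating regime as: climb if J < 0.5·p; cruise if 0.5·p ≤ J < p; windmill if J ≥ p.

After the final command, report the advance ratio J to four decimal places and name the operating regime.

set_propeller: D = 3.189 m, P = 1.79 m (p = P/D = 0.561304); state ← (V=0, rpm=0)
set_airspeed(92.99): V ← 92.99 m/s
throttle_to(3945): rpm ← 3945
throttle_to(7564): rpm ← 7564
adjust_airspeed(+1.82): V ← 92.99 +1.82 = 94.81 m/s
adjust_airspeed(+12.16): V ← 94.81 +12.16 = 106.97 m/s
adjust_throttle(+66): rpm ← 7564 +66 = 7630
adjust_throttle(-1675): rpm ← 7630 -1675 = 5955
final state: V = 106.97 m/s, rpm = 5955 → n = rpm/60 = 99.250000 rev/s
J = V / (n·D) = 106.97 / (99.250000 × 3.189) = 0.337969
regime bands: climb J<0.2807 | cruise [0.2807, 0.5613) | windmill J≥0.5613
J = 0.3380 → cruise

J = 0.3380, regime = cruise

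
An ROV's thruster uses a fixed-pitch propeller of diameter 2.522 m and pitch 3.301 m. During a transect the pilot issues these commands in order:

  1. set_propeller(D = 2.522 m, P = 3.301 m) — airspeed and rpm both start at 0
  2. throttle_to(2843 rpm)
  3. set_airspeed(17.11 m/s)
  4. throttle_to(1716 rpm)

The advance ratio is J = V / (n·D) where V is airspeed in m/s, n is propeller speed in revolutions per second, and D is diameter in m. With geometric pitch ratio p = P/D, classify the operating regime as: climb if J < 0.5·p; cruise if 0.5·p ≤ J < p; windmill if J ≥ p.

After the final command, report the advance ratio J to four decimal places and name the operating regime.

J = 0.2372, regime = climb

set_propeller: D = 2.522 m, P = 3.301 m (p = P/D = 1.308882); state ← (V=0, rpm=0)
throttle_to(2843): rpm ← 2843
set_airspeed(17.11): V ← 17.11 m/s
throttle_to(1716): rpm ← 1716
final state: V = 17.11 m/s, rpm = 1716 → n = rpm/60 = 28.600000 rev/s
J = V / (n·D) = 17.11 / (28.600000 × 2.522) = 0.237213
regime bands: climb J<0.6544 | cruise [0.6544, 1.3089) | windmill J≥1.3089
J = 0.2372 → climb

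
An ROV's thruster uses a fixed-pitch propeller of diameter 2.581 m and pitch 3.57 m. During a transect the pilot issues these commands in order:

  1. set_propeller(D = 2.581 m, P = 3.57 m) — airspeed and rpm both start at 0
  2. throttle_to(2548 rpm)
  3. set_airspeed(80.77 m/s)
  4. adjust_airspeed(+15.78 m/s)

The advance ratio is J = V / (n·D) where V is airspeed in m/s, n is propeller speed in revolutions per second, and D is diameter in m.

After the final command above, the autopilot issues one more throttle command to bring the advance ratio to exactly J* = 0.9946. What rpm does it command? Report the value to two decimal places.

set_propeller: D = 2.581 m, P = 3.57 m (p = P/D = 1.383185); state ← (V=0, rpm=0)
throttle_to(2548): rpm ← 2548
set_airspeed(80.77): V ← 80.77 m/s
adjust_airspeed(+15.78): V ← 80.77 +15.78 = 96.55 m/s
final state: V = 96.55 m/s, rpm = 2548 → n = rpm/60 = 42.466667 rev/s
target J* = 0.9946; solve J* = V/(n·D) for n: n = V/(J*·D) = 96.55/(0.9946 × 2.581) = 37.611081 rev/s
rpm = 60·n = 2256.664874

rpm = 2256.66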